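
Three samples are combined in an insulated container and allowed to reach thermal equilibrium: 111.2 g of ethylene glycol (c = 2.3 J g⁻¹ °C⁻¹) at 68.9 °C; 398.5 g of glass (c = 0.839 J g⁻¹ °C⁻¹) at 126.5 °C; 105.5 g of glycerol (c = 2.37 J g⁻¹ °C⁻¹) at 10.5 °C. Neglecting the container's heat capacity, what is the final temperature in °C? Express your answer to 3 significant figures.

Σ mᵢcᵢ(T − Tᵢ) = 0  ⇒  T = Σ mᵢcᵢTᵢ / Σ mᵢcᵢ
Σ mᵢcᵢ = 111.2×2.3 + 398.5×0.839 + 105.5×2.37 = 840.1365
Σ mᵢcᵢTᵢ = 255.76×68.9 + 334.3415×126.5 + 250.035×10.5 = 62541
T = 62541 / 840.1365 = 74.44 °C

T_f = 74.4 °C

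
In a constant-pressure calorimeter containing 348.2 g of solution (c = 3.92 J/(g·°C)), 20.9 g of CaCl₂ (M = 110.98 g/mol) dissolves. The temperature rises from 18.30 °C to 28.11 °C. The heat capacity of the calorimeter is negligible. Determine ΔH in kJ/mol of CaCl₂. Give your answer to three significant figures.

ΔH = -71.1 kJ/mol

|ΔT| = |28.11 − 18.30| = 9.81 °C
|q_surr| = (348.2 × 3.92) × 9.81 = 1364.944 × 9.81 = 13390 J
n(CaCl₂) = 20.9 / 110.98 = 0.1883 mol
Temperature rose, so q_rxn = −|q_surr| = -13.39 kJ
ΔH = q_rxn / n = -71.11 kJ/mol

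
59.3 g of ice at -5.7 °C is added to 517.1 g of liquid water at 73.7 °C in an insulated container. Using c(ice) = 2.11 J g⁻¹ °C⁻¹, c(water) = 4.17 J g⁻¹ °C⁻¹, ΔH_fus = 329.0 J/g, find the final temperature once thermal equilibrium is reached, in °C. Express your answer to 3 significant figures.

Heat to bring ice to 0 °C and melt it: q₁ = 59.3×2.11×5.7 + 59.3×329.0 = 20223 J
Heat the water can supply cooling to 0 °C: 517.1×4.17×73.7 = 158920 J > q₁, so all ice melts.
Energy balance: 517.1×4.17×(73.7 − T) = 20223 + 59.3×4.17×(T − 0)
2156.307(73.7 − T) = 20223 + 247.281 T
158920 − 20223 = 2403.588 T
T = 138697 / 2403.588 = 57.70 °C

T_f = 57.7 °C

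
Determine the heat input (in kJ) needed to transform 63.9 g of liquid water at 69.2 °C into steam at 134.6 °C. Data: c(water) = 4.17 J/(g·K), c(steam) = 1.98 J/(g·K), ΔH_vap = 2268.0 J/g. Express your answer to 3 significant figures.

q = 158 kJ

q1 (heat water 69.2→100.0 °C): 63.9 × 4.17 × 30.8 = 8207 J
q2 (vaporize at 100 °C): 63.9 × 2268.0 = 144925 J
q3 (heat steam 100.0→134.6 °C): 63.9 × 1.98 × 34.6 = 4378 J
Total: 8207 + 144925 + 4378 = 157510 J = 158 kJ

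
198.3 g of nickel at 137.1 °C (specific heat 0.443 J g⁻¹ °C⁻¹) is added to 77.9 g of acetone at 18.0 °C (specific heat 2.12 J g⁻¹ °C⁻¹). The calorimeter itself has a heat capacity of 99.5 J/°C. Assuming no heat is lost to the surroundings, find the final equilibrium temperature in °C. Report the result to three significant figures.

T_f = 47.7 °C

Heat lost by nickel = heat gained by acetone + calorimeter.
(198.3)(0.443)(137.1 − T) = [(77.9)(2.12) + 99.5](T − 18.0)
87.8469 (137.1 − T) = 264.648 (T − 18.0)
12044 − 87.8469 T = 264.648 T − 4763.7
16807.7 = 352.4949 T
T = 47.68 °C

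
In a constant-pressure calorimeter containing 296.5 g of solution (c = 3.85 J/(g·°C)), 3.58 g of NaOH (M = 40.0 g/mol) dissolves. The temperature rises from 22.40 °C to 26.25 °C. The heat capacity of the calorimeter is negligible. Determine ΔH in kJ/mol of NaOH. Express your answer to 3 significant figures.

ΔH = -49.1 kJ/mol

|ΔT| = |26.25 − 22.40| = 3.85 °C
|q_surr| = (296.5 × 3.85) × 3.85 = 1141.525 × 3.85 = 4395 J
n(NaOH) = 3.58 / 40.0 = 0.08950 mol
Temperature rose, so q_rxn = −|q_surr| = -4.395 kJ
ΔH = q_rxn / n = -49.11 kJ/mol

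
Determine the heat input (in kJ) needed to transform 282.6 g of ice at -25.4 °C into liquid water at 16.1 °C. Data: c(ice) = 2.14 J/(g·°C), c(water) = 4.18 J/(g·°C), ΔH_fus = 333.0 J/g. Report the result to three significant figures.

q = 128 kJ

q1 (heat ice -25.4→0.0 °C): 282.6 × 2.14 × 25.4 = 15361 J
q2 (melt at 0 °C): 282.6 × 333.0 = 94106 J
q3 (heat water 0.0→16.1 °C): 282.6 × 4.18 × 16.1 = 19018 J
Total: 15361 + 94106 + 19018 = 128485 J = 128 kJ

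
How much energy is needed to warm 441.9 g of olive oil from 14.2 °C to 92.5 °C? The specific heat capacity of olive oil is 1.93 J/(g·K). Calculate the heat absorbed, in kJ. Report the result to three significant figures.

q = 66.8 kJ

q = m c ΔT = 441.9 × 1.93 × (92.5 − 14.2)
q = 441.9 × 1.93 × 78.3 = 66780 J = 66.8 kJ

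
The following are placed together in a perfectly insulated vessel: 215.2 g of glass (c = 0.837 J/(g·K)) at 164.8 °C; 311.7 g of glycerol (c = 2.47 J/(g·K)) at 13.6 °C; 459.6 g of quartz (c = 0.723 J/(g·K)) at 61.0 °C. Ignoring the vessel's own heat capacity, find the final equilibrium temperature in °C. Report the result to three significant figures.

Σ mᵢcᵢ(T − Tᵢ) = 0  ⇒  T = Σ mᵢcᵢTᵢ / Σ mᵢcᵢ
Σ mᵢcᵢ = 215.2×0.837 + 311.7×2.47 + 459.6×0.723 = 1282.3122
Σ mᵢcᵢTᵢ = 180.1224×164.8 + 769.899×13.6 + 332.2908×61.0 = 60425
T = 60425 / 1282.3122 = 47.12 °C

T_f = 47.1 °C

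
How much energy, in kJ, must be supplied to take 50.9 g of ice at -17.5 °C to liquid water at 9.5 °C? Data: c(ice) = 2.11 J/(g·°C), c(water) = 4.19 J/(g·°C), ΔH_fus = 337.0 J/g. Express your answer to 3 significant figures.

q = 21.1 kJ

q1 (heat ice -17.5→0.0 °C): 50.9 × 2.11 × 17.5 = 1879 J
q2 (melt at 0 °C): 50.9 × 337.0 = 17153 J
q3 (heat water 0.0→9.5 °C): 50.9 × 4.19 × 9.5 = 2026 J
Total: 1879 + 17153 + 2026 = 21058 J = 21.1 kJ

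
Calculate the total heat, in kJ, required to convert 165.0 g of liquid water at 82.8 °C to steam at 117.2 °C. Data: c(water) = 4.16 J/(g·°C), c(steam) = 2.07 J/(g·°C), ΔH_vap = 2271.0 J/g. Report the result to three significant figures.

q = 392 kJ

q1 (heat water 82.8→100.0 °C): 165.0 × 4.16 × 17.2 = 11806 J
q2 (vaporize at 100 °C): 165.0 × 2271.0 = 374715 J
q3 (heat steam 100.0→117.2 °C): 165.0 × 2.07 × 17.2 = 5875 J
Total: 11806 + 374715 + 5875 = 392396 J = 392 kJ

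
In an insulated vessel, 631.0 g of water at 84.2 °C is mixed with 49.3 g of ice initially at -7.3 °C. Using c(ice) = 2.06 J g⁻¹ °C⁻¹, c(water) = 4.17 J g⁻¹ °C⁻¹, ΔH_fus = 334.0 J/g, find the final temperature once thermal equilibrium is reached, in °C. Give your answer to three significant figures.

T_f = 72.0 °C

Heat to bring ice to 0 °C and melt it: q₁ = 49.3×2.06×7.3 + 49.3×334.0 = 17208 J
Heat the water can supply cooling to 0 °C: 631.0×4.17×84.2 = 221553 J > q₁, so all ice melts.
Energy balance: 631.0×4.17×(84.2 − T) = 17208 + 49.3×4.17×(T − 0)
2631.27(84.2 − T) = 17208 + 205.581 T
221553 − 17208 = 2836.851 T
T = 204345 / 2836.851 = 72.03 °C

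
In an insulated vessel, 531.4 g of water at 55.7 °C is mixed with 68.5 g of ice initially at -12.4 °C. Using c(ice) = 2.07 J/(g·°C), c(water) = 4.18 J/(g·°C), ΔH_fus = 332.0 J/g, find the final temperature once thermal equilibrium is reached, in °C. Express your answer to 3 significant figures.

T_f = 39.6 °C

Heat to bring ice to 0 °C and melt it: q₁ = 68.5×2.07×12.4 + 68.5×332.0 = 24500 J
Heat the water can supply cooling to 0 °C: 531.4×4.18×55.7 = 123724 J > q₁, so all ice melts.
Energy balance: 531.4×4.18×(55.7 − T) = 24500 + 68.5×4.18×(T − 0)
2221.252(55.7 − T) = 24500 + 286.33 T
123724 − 24500 = 2507.582 T
T = 99224 / 2507.582 = 39.57 °C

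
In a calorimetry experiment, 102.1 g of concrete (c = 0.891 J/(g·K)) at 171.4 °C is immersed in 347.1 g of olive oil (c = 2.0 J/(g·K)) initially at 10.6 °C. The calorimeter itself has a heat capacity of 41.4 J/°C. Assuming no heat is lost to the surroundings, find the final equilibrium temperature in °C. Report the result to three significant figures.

T_f = 28.3 °C

Heat lost by concrete = heat gained by olive oil + calorimeter.
(102.1)(0.891)(171.4 − T) = [(347.1)(2.0) + 41.4](T − 10.6)
90.9711 (171.4 − T) = 735.6 (T − 10.6)
15592 − 90.9711 T = 735.6 T − 7797.4
23389.4 = 826.5711 T
T = 28.30 °C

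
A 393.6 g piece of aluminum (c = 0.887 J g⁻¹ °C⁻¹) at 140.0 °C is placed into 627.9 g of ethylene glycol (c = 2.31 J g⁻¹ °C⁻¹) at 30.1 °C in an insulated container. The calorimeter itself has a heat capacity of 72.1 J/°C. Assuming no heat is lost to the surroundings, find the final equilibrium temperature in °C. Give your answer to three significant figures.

T_f = 50.6 °C

Heat lost by aluminum = heat gained by ethylene glycol + calorimeter.
(393.6)(0.887)(140.0 − T) = [(627.9)(2.31) + 72.1](T − 30.1)
349.1232 (140.0 − T) = 1522.549 (T − 30.1)
48877 − 349.1232 T = 1522.549 T − 45829
94706 = 1871.6722 T
T = 50.60 °C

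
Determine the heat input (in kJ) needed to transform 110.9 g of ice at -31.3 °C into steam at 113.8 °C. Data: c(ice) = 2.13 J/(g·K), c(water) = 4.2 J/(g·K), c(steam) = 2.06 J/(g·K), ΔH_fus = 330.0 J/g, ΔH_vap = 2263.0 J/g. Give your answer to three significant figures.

q1 (heat ice -31.3→0.0 °C): 110.9 × 2.13 × 31.3 = 7394 J
q2 (melt at 0 °C): 110.9 × 330.0 = 36597 J
q3 (heat water 0.0→100.0 °C): 110.9 × 4.2 × 100.0 = 46578 J
q4 (vaporize at 100 °C): 110.9 × 2263.0 = 250967 J
q5 (heat steam 100.0→113.8 °C): 110.9 × 2.06 × 13.8 = 3153 J
Total: 7394 + 36597 + 46578 + 250967 + 3153 = 344689 J = 345 kJ

q = 345 kJ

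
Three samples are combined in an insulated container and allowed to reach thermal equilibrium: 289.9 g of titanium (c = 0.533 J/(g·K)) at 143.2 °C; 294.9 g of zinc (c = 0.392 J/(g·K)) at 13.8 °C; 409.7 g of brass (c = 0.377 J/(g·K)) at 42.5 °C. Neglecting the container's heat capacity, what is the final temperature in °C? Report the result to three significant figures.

T_f = 71.3 °C

Σ mᵢcᵢ(T − Tᵢ) = 0  ⇒  T = Σ mᵢcᵢTᵢ / Σ mᵢcᵢ
Σ mᵢcᵢ = 289.9×0.533 + 294.9×0.392 + 409.7×0.377 = 424.5744
Σ mᵢcᵢTᵢ = 154.5167×143.2 + 115.6008×13.8 + 154.4569×42.5 = 30287
T = 30287 / 424.5744 = 71.33 °C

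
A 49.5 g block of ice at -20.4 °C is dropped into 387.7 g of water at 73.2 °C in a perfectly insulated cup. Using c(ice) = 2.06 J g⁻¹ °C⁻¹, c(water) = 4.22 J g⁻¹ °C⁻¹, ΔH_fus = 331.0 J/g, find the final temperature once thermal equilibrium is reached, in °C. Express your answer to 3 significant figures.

T_f = 54.9 °C

Heat to bring ice to 0 °C and melt it: q₁ = 49.5×2.06×20.4 + 49.5×331.0 = 18465 J
Heat the water can supply cooling to 0 °C: 387.7×4.22×73.2 = 119762 J > q₁, so all ice melts.
Energy balance: 387.7×4.22×(73.2 − T) = 18465 + 49.5×4.22×(T − 0)
1636.094(73.2 − T) = 18465 + 208.89 T
119762 − 18465 = 1844.984 T
T = 101297 / 1844.984 = 54.90 °C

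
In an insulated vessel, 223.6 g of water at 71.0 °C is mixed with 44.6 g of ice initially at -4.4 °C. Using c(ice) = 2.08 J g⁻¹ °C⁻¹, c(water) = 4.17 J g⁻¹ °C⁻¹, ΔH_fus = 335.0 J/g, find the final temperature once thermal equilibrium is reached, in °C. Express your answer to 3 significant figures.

T_f = 45.5 °C

Heat to bring ice to 0 °C and melt it: q₁ = 44.6×2.08×4.4 + 44.6×335.0 = 15349 J
Heat the water can supply cooling to 0 °C: 223.6×4.17×71.0 = 66201.3 J > q₁, so all ice melts.
Energy balance: 223.6×4.17×(71.0 − T) = 15349 + 44.6×4.17×(T − 0)
932.412(71.0 − T) = 15349 + 185.982 T
66201.3 − 15349 = 1118.394 T
T = 50852.3 / 1118.394 = 45.47 °C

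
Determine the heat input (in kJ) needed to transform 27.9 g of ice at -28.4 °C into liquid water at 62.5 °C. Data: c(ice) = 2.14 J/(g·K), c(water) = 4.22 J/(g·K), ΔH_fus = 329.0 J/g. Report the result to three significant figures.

q1 (heat ice -28.4→0.0 °C): 27.9 × 2.14 × 28.4 = 1696 J
q2 (melt at 0 °C): 27.9 × 329.0 = 9179 J
q3 (heat water 0.0→62.5 °C): 27.9 × 4.22 × 62.5 = 7359 J
Total: 1696 + 9179 + 7359 = 18234 J = 18.2 kJ

q = 18.2 kJ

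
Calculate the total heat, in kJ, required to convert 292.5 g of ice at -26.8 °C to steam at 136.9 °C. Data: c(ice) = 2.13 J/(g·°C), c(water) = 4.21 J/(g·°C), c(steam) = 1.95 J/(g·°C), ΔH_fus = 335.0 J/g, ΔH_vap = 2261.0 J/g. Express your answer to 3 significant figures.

q = 920 kJ

q1 (heat ice -26.8→0.0 °C): 292.5 × 2.13 × 26.8 = 16697 J
q2 (melt at 0 °C): 292.5 × 335.0 = 97988 J
q3 (heat water 0.0→100.0 °C): 292.5 × 4.21 × 100.0 = 123143 J
q4 (vaporize at 100 °C): 292.5 × 2261.0 = 661343 J
q5 (heat steam 100.0→136.9 °C): 292.5 × 1.95 × 36.9 = 21047 J
Total: 16697 + 97988 + 123143 + 661343 + 21047 = 920218 J = 920 kJ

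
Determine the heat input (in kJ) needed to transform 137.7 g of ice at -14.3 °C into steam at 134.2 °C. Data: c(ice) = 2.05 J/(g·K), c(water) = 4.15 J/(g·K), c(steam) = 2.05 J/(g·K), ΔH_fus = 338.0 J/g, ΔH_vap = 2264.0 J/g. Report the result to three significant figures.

q = 429 kJ

q1 (heat ice -14.3→0.0 °C): 137.7 × 2.05 × 14.3 = 4037 J
q2 (melt at 0 °C): 137.7 × 338.0 = 46543 J
q3 (heat water 0.0→100.0 °C): 137.7 × 4.15 × 100.0 = 57146 J
q4 (vaporize at 100 °C): 137.7 × 2264.0 = 311753 J
q5 (heat steam 100.0→134.2 °C): 137.7 × 2.05 × 34.2 = 9654 J
Total: 4037 + 46543 + 57146 + 311753 + 9654 = 429133 J = 429 kJ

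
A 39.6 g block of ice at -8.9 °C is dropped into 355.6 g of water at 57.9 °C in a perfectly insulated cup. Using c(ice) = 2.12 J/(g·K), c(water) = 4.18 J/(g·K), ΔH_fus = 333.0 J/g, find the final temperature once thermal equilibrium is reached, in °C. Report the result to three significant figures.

T_f = 43.7 °C

Heat to bring ice to 0 °C and melt it: q₁ = 39.6×2.12×8.9 + 39.6×333.0 = 13934 J
Heat the water can supply cooling to 0 °C: 355.6×4.18×57.9 = 86063.0 J > q₁, so all ice melts.
Energy balance: 355.6×4.18×(57.9 − T) = 13934 + 39.6×4.18×(T − 0)
1486.408(57.9 − T) = 13934 + 165.528 T
86063.0 − 13934 = 1651.936 T
T = 72129.0 / 1651.936 = 43.66 °C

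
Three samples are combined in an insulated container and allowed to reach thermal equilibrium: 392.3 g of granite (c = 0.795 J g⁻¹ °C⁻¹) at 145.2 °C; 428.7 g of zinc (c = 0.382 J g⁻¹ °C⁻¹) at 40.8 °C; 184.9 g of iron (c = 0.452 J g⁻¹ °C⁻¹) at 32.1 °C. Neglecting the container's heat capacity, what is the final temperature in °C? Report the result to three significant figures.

Σ mᵢcᵢ(T − Tᵢ) = 0  ⇒  T = Σ mᵢcᵢTᵢ / Σ mᵢcᵢ
Σ mᵢcᵢ = 392.3×0.795 + 428.7×0.382 + 184.9×0.452 = 559.2167
Σ mᵢcᵢTᵢ = 311.8785×145.2 + 163.7634×40.8 + 83.5748×32.1 = 54649
T = 54649 / 559.2167 = 97.72 °C

T_f = 97.7 °C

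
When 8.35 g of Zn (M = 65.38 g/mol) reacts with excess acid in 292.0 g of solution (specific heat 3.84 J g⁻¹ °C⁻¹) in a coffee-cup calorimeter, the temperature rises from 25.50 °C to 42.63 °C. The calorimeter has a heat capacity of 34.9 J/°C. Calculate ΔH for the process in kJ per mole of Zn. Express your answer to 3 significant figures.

|ΔT| = |42.63 − 25.50| = 17.13 °C
|q_surr| = (292.0 × 3.84 + 34.9) × 17.13 = 1156.18 × 17.13 = 19810 J
n(Zn) = 8.35 / 65.38 = 0.1277 mol
Temperature rose, so q_rxn = −|q_surr| = -19.81 kJ
ΔH = q_rxn / n = -155.1 kJ/mol

ΔH = -155 kJ/mol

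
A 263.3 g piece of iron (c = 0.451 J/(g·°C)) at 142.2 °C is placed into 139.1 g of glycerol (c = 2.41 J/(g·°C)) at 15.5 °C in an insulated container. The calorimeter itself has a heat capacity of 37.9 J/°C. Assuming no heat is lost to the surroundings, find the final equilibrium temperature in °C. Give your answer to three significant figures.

Heat lost by iron = heat gained by glycerol + calorimeter.
(263.3)(0.451)(142.2 − T) = [(139.1)(2.41) + 37.9](T − 15.5)
118.7483 (142.2 − T) = 373.131 (T − 15.5)
16886 − 118.7483 T = 373.131 T − 5783.5
22669.5 = 491.8793 T
T = 46.09 °C

T_f = 46.1 °C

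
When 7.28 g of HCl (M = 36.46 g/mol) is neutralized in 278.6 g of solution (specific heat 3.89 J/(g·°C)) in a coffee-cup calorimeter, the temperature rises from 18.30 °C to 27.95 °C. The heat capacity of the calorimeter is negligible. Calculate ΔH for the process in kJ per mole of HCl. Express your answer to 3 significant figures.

ΔH = -52.4 kJ/mol

|ΔT| = |27.95 − 18.30| = 9.65 °C
|q_surr| = (278.6 × 3.89) × 9.65 = 1083.754 × 9.65 = 10460 J
n(HCl) = 7.28 / 36.46 = 0.1997 mol
Temperature rose, so q_rxn = −|q_surr| = -10.46 kJ
ΔH = q_rxn / n = -52.38 kJ/mol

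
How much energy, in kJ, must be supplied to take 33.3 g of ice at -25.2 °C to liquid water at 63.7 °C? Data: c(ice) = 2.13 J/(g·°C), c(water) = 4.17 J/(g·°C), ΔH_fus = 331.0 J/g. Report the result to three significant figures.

q = 21.7 kJ

q1 (heat ice -25.2→0.0 °C): 33.3 × 2.13 × 25.2 = 1787 J
q2 (melt at 0 °C): 33.3 × 331.0 = 11022 J
q3 (heat water 0.0→63.7 °C): 33.3 × 4.17 × 63.7 = 8845 J
Total: 1787 + 11022 + 8845 = 21654 J = 21.7 kJ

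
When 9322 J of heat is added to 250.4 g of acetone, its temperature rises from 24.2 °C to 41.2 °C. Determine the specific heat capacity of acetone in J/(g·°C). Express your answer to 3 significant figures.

c = q / (m ΔT) = 9322 / (250.4 × 17.0)
c = 9322 / 4256.8 = 2.19 J/(g·°C)

c = 2.19 J/(g·°C)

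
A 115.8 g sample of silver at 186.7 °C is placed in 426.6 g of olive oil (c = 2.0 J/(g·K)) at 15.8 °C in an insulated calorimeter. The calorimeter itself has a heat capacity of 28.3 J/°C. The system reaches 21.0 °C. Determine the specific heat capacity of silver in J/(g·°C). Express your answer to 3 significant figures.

c = 0.239 J/(g·°C)

q_gained = (426.6 × 2.0 + 28.3) × (21.0 − 15.8) = 4584 J
q_lost = 115.8 × c × (186.7 − 21.0) = 19188.06 c
Set equal: c = 4584 / 19188.06 = 0.239 J/(g·°C)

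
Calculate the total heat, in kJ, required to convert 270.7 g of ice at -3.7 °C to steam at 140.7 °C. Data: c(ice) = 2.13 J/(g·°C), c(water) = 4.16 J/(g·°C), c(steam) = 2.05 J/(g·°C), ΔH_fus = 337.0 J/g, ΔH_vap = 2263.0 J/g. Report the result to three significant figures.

q = 841 kJ

q1 (heat ice -3.7→0.0 °C): 270.7 × 2.13 × 3.7 = 2133 J
q2 (melt at 0 °C): 270.7 × 337.0 = 91226 J
q3 (heat water 0.0→100.0 °C): 270.7 × 4.16 × 100.0 = 112611 J
q4 (vaporize at 100 °C): 270.7 × 2263.0 = 612594 J
q5 (heat steam 100.0→140.7 °C): 270.7 × 2.05 × 40.7 = 22586 J
Total: 2133 + 91226 + 112611 + 612594 + 22586 = 841150 J = 841 kJ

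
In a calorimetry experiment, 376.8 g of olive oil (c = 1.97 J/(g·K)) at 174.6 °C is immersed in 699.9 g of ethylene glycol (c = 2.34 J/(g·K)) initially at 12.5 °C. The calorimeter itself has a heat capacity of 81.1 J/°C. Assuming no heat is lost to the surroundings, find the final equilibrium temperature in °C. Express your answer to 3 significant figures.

T_f = 61.4 °C

Heat lost by olive oil = heat gained by ethylene glycol + calorimeter.
(376.8)(1.97)(174.6 − T) = [(699.9)(2.34) + 81.1](T − 12.5)
742.296 (174.6 − T) = 1718.866 (T − 12.5)
129600 − 742.296 T = 1718.866 T − 21486
151086 = 2461.162 T
T = 61.39 °C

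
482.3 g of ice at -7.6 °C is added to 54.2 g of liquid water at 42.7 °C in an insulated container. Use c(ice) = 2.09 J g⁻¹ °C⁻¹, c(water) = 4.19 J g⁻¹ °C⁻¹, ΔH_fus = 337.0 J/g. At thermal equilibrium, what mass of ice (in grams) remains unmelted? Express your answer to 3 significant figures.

Heat to warm all ice to 0 °C: 482.3×2.09×7.6 = 7660.9 J
Heat released by water cooling to 0 °C: 54.2×4.19×42.7 = 9697.1 J
9697.1 J < 7660.9 + 482.3×337.0 = 170196.0 J, so not all ice melts; final T = 0 °C.
Heat left for melting: 9697.1 − 7660.9 = 2036.2 J
Mass melted = 2036.2 / 337.0 = 6.042 g
Ice remaining = 482.3 − 6.042 = 476.258 g

m_ice remaining = 476 g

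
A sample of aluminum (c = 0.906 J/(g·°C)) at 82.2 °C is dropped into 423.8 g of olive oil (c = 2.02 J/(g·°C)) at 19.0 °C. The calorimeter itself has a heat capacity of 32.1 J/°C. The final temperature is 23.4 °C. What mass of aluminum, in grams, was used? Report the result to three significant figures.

q_gained = (423.8 × 2.02 + 32.1) × (23.4 − 19.0) = 3908 J
q_lost = m × 0.906 × (82.2 − 23.4) = 53.2728 m
m = 3908 / 53.2728 = 73.4 g

m = 73.4 g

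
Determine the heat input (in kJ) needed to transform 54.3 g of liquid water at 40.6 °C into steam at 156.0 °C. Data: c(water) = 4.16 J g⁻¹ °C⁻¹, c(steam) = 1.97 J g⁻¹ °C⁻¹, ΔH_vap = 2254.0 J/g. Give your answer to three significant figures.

q = 142 kJ

q1 (heat water 40.6→100.0 °C): 54.3 × 4.16 × 59.4 = 13418 J
q2 (vaporize at 100 °C): 54.3 × 2254.0 = 122392 J
q3 (heat steam 100.0→156.0 °C): 54.3 × 1.97 × 56.0 = 5990 J
Total: 13418 + 122392 + 5990 = 141800 J = 142 kJ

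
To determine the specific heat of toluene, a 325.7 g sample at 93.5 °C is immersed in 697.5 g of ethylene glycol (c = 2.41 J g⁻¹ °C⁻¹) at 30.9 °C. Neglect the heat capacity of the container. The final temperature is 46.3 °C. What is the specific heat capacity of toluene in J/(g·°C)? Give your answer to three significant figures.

c = 1.68 J/(g·°C)

q_gained = (697.5 × 2.41) × (46.3 − 30.9) = 25890 J
q_lost = 325.7 × c × (93.5 − 46.3) = 15373.04 c
Set equal: c = 25890 / 15373.04 = 1.68 J/(g·°C)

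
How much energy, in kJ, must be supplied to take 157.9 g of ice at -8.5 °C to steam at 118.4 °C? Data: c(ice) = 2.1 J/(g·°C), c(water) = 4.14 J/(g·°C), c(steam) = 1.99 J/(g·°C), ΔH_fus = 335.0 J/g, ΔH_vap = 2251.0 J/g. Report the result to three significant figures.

q1 (heat ice -8.5→0.0 °C): 157.9 × 2.1 × 8.5 = 2819 J
q2 (melt at 0 °C): 157.9 × 335.0 = 52897 J
q3 (heat water 0.0→100.0 °C): 157.9 × 4.14 × 100.0 = 65371 J
q4 (vaporize at 100 °C): 157.9 × 2251.0 = 355433 J
q5 (heat steam 100.0→118.4 °C): 157.9 × 1.99 × 18.4 = 5782 J
Total: 2819 + 52897 + 65371 + 355433 + 5782 = 482302 J = 482 kJ

q = 482 kJ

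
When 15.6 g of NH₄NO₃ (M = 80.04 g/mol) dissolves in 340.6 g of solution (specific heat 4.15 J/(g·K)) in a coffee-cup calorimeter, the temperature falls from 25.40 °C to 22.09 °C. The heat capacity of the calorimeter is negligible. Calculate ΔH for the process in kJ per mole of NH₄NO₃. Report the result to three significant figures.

|ΔT| = |22.09 − 25.40| = 3.31 °C
|q_surr| = (340.6 × 4.15) × 3.31 = 1413.49 × 3.31 = 4679 J
n(NH₄NO₃) = 15.6 / 80.04 = 0.1949 mol
Temperature fell, so q_rxn = +|q_surr| = 4.679 kJ
ΔH = q_rxn / n = 24.01 kJ/mol

ΔH = 24.0 kJ/mol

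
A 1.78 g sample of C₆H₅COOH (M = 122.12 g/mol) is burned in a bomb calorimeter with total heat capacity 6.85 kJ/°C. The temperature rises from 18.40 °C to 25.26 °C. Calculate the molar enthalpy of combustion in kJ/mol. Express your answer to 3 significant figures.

ΔH = -3220 kJ/mol

ΔT = 25.26 − 18.40 = 6.86 °C
q_cal = C_cal × ΔT = 6.85 × 6.86 = 46.991 kJ
n = 1.78 / 122.12 = 0.01458 mol
q_rxn = −q_cal = -46.991 kJ
ΔH = -46.991 / 0.01458 = -3223 kJ/mol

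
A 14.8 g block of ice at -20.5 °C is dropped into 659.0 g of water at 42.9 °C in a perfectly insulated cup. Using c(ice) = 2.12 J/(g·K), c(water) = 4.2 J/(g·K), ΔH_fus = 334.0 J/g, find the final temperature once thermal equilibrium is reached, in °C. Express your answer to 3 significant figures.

Heat to bring ice to 0 °C and melt it: q₁ = 14.8×2.12×20.5 + 14.8×334.0 = 5586.4 J
Heat the water can supply cooling to 0 °C: 659.0×4.2×42.9 = 118739 J > q₁, so all ice melts.
Energy balance: 659.0×4.2×(42.9 − T) = 5586.4 + 14.8×4.2×(T − 0)
2767.8(42.9 − T) = 5586.4 + 62.16 T
118739 − 5586.4 = 2829.96 T
T = 113152.6 / 2829.96 = 39.98 °C

T_f = 40.0 °C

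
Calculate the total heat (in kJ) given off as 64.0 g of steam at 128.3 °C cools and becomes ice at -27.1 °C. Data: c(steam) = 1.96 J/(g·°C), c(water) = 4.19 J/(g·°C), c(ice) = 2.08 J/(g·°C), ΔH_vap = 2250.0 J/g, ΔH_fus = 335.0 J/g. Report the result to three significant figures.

q = 199 kJ

q1 (cool steam 128.3→100 °C): 64.0 × 1.96 × 28.3 = 3550 J
q2 (condense at 100 °C): 64.0 × 2250.0 = 144000 J
q3 (cool water 100→0 °C): 64.0 × 4.19 × 100.0 = 26816 J
q4 (freeze at 0 °C): 64.0 × 335.0 = 21440 J
q5 (cool ice 0→-27.1 °C): 64.0 × 2.08 × 27.1 = 3608 J
Total: 3550 + 144000 + 26816 + 21440 + 3608 = 199414 J = 199 kJ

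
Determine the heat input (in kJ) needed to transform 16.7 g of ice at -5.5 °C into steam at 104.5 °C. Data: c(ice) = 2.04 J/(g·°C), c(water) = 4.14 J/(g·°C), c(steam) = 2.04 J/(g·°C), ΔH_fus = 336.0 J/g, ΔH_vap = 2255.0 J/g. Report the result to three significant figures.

q = 50.5 kJ

q1 (heat ice -5.5→0.0 °C): 16.7 × 2.04 × 5.5 = 187 J
q2 (melt at 0 °C): 16.7 × 336.0 = 5611 J
q3 (heat water 0.0→100.0 °C): 16.7 × 4.14 × 100.0 = 6914 J
q4 (vaporize at 100 °C): 16.7 × 2255.0 = 37659 J
q5 (heat steam 100.0→104.5 °C): 16.7 × 2.04 × 4.5 = 153 J
Total: 187 + 5611 + 6914 + 37659 + 153 = 50524 J = 50.5 kJ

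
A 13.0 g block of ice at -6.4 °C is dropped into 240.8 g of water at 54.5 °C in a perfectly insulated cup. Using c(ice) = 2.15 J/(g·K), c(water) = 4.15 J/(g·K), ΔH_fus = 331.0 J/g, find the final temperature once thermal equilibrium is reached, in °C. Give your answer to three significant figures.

T_f = 47.5 °C

Heat to bring ice to 0 °C and melt it: q₁ = 13.0×2.15×6.4 + 13.0×331.0 = 4481.9 J
Heat the water can supply cooling to 0 °C: 240.8×4.15×54.5 = 54462.9 J > q₁, so all ice melts.
Energy balance: 240.8×4.15×(54.5 − T) = 4481.9 + 13.0×4.15×(T − 0)
999.32(54.5 − T) = 4481.9 + 53.95 T
54462.9 − 4481.9 = 1053.27 T
T = 49981.0 / 1053.27 = 47.45 °C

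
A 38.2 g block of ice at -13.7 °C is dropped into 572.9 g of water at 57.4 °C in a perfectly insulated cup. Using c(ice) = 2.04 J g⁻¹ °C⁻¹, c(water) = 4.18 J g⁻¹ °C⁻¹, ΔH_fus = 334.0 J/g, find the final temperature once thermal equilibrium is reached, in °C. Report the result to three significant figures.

T_f = 48.4 °C

Heat to bring ice to 0 °C and melt it: q₁ = 38.2×2.04×13.7 + 38.2×334.0 = 13826 J
Heat the water can supply cooling to 0 °C: 572.9×4.18×57.4 = 137457 J > q₁, so all ice melts.
Energy balance: 572.9×4.18×(57.4 − T) = 13826 + 38.2×4.18×(T − 0)
2394.722(57.4 − T) = 13826 + 159.676 T
137457 − 13826 = 2554.398 T
T = 123631 / 2554.398 = 48.40 °C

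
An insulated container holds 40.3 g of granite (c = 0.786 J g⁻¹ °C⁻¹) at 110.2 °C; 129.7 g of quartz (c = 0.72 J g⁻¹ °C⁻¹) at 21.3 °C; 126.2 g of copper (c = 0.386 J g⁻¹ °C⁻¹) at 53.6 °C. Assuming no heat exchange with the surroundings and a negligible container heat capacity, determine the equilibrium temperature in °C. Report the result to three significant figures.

T_f = 46.6 °C

Σ mᵢcᵢ(T − Tᵢ) = 0  ⇒  T = Σ mᵢcᵢTᵢ / Σ mᵢcᵢ
Σ mᵢcᵢ = 40.3×0.786 + 129.7×0.72 + 126.2×0.386 = 173.7730
Σ mᵢcᵢTᵢ = 31.6758×110.2 + 93.384×21.3 + 48.7132×53.6 = 8090.8
T = 8090.8 / 173.7730 = 46.56 °C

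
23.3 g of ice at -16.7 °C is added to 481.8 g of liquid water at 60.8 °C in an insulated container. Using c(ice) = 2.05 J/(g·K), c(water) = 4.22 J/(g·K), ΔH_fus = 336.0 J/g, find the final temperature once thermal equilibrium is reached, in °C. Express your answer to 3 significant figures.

Heat to bring ice to 0 °C and melt it: q₁ = 23.3×2.05×16.7 + 23.3×336.0 = 8626.5 J
Heat the water can supply cooling to 0 °C: 481.8×4.22×60.8 = 123618 J > q₁, so all ice melts.
Energy balance: 481.8×4.22×(60.8 − T) = 8626.5 + 23.3×4.22×(T − 0)
2033.196(60.8 − T) = 8626.5 + 98.326 T
123618 − 8626.5 = 2131.522 T
T = 114991.5 / 2131.522 = 53.948 °C

T_f = 53.9 °C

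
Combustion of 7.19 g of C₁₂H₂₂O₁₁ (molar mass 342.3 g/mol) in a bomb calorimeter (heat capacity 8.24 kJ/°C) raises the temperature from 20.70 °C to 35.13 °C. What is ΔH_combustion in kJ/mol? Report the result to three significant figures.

ΔT = 35.13 − 20.70 = 14.43 °C
q_cal = C_cal × ΔT = 8.24 × 14.43 = 118.9032 kJ
n = 7.19 / 342.3 = 0.02100 mol
q_rxn = −q_cal = -118.9032 kJ
ΔH = -118.9032 / 0.02100 = -5662 kJ/mol

ΔH = -5660 kJ/mol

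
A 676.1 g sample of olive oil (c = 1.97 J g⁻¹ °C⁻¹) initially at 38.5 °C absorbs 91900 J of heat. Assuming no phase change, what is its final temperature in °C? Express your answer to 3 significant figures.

ΔT = q / (m c) = 91900 / (676.1 × 1.97) = 68.998 °C
T_f = 38.5 + 68.998 = 107.498 °C

T_f = 107 °C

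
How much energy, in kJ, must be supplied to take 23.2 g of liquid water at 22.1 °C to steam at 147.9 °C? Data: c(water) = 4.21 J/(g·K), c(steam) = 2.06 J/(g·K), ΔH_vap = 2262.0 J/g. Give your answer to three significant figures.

q1 (heat water 22.1→100.0 °C): 23.2 × 4.21 × 77.9 = 7609 J
q2 (vaporize at 100 °C): 23.2 × 2262.0 = 52478 J
q3 (heat steam 100.0→147.9 °C): 23.2 × 2.06 × 47.9 = 2289 J
Total: 7609 + 52478 + 2289 = 62376 J = 62.4 kJ

q = 62.4 kJ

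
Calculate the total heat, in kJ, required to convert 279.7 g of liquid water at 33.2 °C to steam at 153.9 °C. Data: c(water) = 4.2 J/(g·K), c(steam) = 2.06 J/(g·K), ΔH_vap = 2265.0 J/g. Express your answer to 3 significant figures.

q = 743 kJ

q1 (heat water 33.2→100.0 °C): 279.7 × 4.2 × 66.8 = 78473 J
q2 (vaporize at 100 °C): 279.7 × 2265.0 = 633521 J
q3 (heat steam 100.0→153.9 °C): 279.7 × 2.06 × 53.9 = 31056 J
Total: 78473 + 633521 + 31056 = 743050 J = 743 kJ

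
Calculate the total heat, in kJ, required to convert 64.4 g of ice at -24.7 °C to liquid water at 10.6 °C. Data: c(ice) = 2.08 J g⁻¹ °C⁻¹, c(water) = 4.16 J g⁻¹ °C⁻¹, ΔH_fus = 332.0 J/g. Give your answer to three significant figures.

q1 (heat ice -24.7→0.0 °C): 64.4 × 2.08 × 24.7 = 3309 J
q2 (melt at 0 °C): 64.4 × 332.0 = 21381 J
q3 (heat water 0.0→10.6 °C): 64.4 × 4.16 × 10.6 = 2840 J
Total: 3309 + 21381 + 2840 = 27530 J = 27.5 kJ

q = 27.5 kJ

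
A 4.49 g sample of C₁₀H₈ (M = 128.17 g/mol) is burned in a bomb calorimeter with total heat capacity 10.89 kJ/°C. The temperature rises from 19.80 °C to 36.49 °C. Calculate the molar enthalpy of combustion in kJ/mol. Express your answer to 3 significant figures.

ΔH = -5190 kJ/mol

ΔT = 36.49 − 19.80 = 16.69 °C
q_cal = C_cal × ΔT = 10.89 × 16.69 = 181.7541 kJ
n = 4.49 / 128.17 = 0.03503 mol
q_rxn = −q_cal = -181.7541 kJ
ΔH = -181.7541 / 0.03503 = -5189 kJ/mol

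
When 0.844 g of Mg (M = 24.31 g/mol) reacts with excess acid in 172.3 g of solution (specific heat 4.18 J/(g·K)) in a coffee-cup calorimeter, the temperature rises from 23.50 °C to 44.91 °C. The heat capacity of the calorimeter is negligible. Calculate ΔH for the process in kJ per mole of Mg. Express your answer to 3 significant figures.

ΔH = -444 kJ/mol

|ΔT| = |44.91 − 23.50| = 21.41 °C
|q_surr| = (172.3 × 4.18) × 21.41 = 720.214 × 21.41 = 15420 J
n(Mg) = 0.844 / 24.31 = 0.03472 mol
Temperature rose, so q_rxn = −|q_surr| = -15.42 kJ
ΔH = q_rxn / n = -444.1 kJ/mol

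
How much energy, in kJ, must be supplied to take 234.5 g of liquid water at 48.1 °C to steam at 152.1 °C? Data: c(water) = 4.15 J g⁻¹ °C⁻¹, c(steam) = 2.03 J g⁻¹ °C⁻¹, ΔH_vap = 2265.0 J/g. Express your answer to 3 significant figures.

q1 (heat water 48.1→100.0 °C): 234.5 × 4.15 × 51.9 = 50508 J
q2 (vaporize at 100 °C): 234.5 × 2265.0 = 531143 J
q3 (heat steam 100.0→152.1 °C): 234.5 × 2.03 × 52.1 = 24801 J
Total: 50508 + 531143 + 24801 = 606452 J = 606 kJ

q = 606 kJ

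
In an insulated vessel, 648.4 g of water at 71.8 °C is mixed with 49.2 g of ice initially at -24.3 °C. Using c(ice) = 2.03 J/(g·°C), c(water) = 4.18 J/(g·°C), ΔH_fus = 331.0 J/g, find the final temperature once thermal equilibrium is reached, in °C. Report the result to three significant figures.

Heat to bring ice to 0 °C and melt it: q₁ = 49.2×2.03×24.3 + 49.2×331.0 = 18712 J
Heat the water can supply cooling to 0 °C: 648.4×4.18×71.8 = 194600 J > q₁, so all ice melts.
Energy balance: 648.4×4.18×(71.8 − T) = 18712 + 49.2×4.18×(T − 0)
2710.312(71.8 − T) = 18712 + 205.656 T
194600 − 18712 = 2915.968 T
T = 175888 / 2915.968 = 60.32 °C

T_f = 60.3 °C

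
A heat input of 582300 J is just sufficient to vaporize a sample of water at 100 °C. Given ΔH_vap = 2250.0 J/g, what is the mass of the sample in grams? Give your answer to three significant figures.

m = 259 g

m = q / ΔH_vap = 582300 J / 2250.0 J/g = 259 g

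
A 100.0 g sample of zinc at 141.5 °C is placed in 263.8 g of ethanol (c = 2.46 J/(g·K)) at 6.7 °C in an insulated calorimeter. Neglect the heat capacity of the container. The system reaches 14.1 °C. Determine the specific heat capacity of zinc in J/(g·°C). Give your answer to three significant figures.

c = 0.377 J/(g·°C)

q_gained = (263.8 × 2.46) × (14.1 − 6.7) = 4802 J
q_lost = 100.0 × c × (141.5 − 14.1) = 12740 c
Set equal: c = 4802 / 12740 = 0.377 J/(g·°C)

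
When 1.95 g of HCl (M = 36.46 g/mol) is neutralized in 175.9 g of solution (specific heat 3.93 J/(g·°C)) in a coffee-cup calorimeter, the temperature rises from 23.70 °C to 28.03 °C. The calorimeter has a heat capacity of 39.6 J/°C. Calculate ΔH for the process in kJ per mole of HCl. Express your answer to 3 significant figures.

ΔH = -59.2 kJ/mol

|ΔT| = |28.03 − 23.70| = 4.33 °C
|q_surr| = (175.9 × 3.93 + 39.6) × 4.33 = 730.887 × 4.33 = 3165 J
n(HCl) = 1.95 / 36.46 = 0.05348 mol
Temperature rose, so q_rxn = −|q_surr| = -3.165 kJ
ΔH = q_rxn / n = -59.18 kJ/mol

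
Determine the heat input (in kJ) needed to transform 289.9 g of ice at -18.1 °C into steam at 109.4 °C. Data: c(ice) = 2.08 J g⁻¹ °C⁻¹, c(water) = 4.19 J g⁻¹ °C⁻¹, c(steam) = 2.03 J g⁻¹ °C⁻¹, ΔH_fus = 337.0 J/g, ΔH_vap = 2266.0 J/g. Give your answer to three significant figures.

q1 (heat ice -18.1→0.0 °C): 289.9 × 2.08 × 18.1 = 10914 J
q2 (melt at 0 °C): 289.9 × 337.0 = 97696 J
q3 (heat water 0.0→100.0 °C): 289.9 × 4.19 × 100.0 = 121468 J
q4 (vaporize at 100 °C): 289.9 × 2266.0 = 656913 J
q5 (heat steam 100.0→109.4 °C): 289.9 × 2.03 × 9.4 = 5532 J
Total: 10914 + 97696 + 121468 + 656913 + 5532 = 892523 J = 893 kJ

q = 893 kJ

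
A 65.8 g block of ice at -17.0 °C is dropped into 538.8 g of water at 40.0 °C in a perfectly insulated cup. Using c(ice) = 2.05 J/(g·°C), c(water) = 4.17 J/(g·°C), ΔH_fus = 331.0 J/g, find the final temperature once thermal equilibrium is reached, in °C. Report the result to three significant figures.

Heat to bring ice to 0 °C and melt it: q₁ = 65.8×2.05×17.0 + 65.8×331.0 = 24073 J
Heat the water can supply cooling to 0 °C: 538.8×4.17×40.0 = 89871.8 J > q₁, so all ice melts.
Energy balance: 538.8×4.17×(40.0 − T) = 24073 + 65.8×4.17×(T − 0)
2246.796(40.0 − T) = 24073 + 274.386 T
89871.8 − 24073 = 2521.182 T
T = 65798.8 / 2521.182 = 26.10 °C

T_f = 26.1 °C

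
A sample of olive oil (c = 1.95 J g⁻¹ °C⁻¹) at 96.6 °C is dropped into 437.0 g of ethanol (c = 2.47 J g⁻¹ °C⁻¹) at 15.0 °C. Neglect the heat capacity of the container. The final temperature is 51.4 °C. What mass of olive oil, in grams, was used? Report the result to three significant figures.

m = 446 g

q_gained = (437.0 × 2.47) × (51.4 − 15.0) = 39290 J
q_lost = m × 1.95 × (96.6 − 51.4) = 88.14 m
m = 39290 / 88.14 = 446 g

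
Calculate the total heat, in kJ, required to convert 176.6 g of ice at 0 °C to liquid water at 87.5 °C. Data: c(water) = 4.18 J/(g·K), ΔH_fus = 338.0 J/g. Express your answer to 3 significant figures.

q1 (melt at 0 °C): 176.6 × 338.0 = 59691 J
q2 (heat water 0.0→87.5 °C): 176.6 × 4.18 × 87.5 = 64591 J
Total: 59691 + 64591 = 124282 J = 124 kJ

q = 124 kJ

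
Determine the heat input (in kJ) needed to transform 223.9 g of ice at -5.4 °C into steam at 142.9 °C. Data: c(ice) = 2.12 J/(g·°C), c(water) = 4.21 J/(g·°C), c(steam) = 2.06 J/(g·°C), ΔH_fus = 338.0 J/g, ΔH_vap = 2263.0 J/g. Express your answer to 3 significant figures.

q = 699 kJ

q1 (heat ice -5.4→0.0 °C): 223.9 × 2.12 × 5.4 = 2563 J
q2 (melt at 0 °C): 223.9 × 338.0 = 75678 J
q3 (heat water 0.0→100.0 °C): 223.9 × 4.21 × 100.0 = 94262 J
q4 (vaporize at 100 °C): 223.9 × 2263.0 = 506686 J
q5 (heat steam 100.0→142.9 °C): 223.9 × 2.06 × 42.9 = 19787 J
Total: 2563 + 75678 + 94262 + 506686 + 19787 = 698976 J = 699 kJ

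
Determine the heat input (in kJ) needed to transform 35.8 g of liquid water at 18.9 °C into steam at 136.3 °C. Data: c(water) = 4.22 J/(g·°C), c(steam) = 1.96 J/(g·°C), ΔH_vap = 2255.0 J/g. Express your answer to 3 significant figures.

q1 (heat water 18.9→100.0 °C): 35.8 × 4.22 × 81.1 = 12252 J
q2 (vaporize at 100 °C): 35.8 × 2255.0 = 80729 J
q3 (heat steam 100.0→136.3 °C): 35.8 × 1.96 × 36.3 = 2547 J
Total: 12252 + 80729 + 2547 = 95528 J = 95.5 kJ

q = 95.5 kJ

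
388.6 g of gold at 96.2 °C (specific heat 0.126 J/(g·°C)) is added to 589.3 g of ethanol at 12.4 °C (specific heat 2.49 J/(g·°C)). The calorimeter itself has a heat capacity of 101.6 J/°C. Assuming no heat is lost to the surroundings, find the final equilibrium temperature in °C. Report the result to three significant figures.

Heat lost by gold = heat gained by ethanol + calorimeter.
(388.6)(0.126)(96.2 − T) = [(589.3)(2.49) + 101.6](T − 12.4)
48.9636 (96.2 − T) = 1568.957 (T − 12.4)
4710.3 − 48.9636 T = 1568.957 T − 19455
24165.3 = 1617.9206 T
T = 14.94 °C

T_f = 14.9 °C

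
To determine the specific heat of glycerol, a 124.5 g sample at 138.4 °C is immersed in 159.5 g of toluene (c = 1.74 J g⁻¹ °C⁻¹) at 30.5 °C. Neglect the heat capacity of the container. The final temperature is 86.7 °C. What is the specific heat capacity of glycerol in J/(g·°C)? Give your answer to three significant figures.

q_gained = (159.5 × 1.74) × (86.7 − 30.5) = 15600 J
q_lost = 124.5 × c × (138.4 − 86.7) = 6436.65 c
Set equal: c = 15600 / 6436.65 = 2.42 J/(g·°C)

c = 2.42 J/(g·°C)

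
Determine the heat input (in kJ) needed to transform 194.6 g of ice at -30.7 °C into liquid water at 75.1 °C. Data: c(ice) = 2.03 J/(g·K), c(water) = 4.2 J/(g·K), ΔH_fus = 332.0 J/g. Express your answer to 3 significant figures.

q = 138 kJ

q1 (heat ice -30.7→0.0 °C): 194.6 × 2.03 × 30.7 = 12128 J
q2 (melt at 0 °C): 194.6 × 332.0 = 64607 J
q3 (heat water 0.0→75.1 °C): 194.6 × 4.2 × 75.1 = 61381 J
Total: 12128 + 64607 + 61381 = 138116 J = 138 kJ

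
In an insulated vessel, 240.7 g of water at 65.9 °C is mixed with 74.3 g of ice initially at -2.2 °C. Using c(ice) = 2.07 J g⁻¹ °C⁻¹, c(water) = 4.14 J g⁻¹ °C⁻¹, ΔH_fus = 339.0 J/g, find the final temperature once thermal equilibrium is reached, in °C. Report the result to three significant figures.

Heat to bring ice to 0 °C and melt it: q₁ = 74.3×2.07×2.2 + 74.3×339.0 = 25526 J
Heat the water can supply cooling to 0 °C: 240.7×4.14×65.9 = 65669.2 J > q₁, so all ice melts.
Energy balance: 240.7×4.14×(65.9 − T) = 25526 + 74.3×4.14×(T − 0)
996.498(65.9 − T) = 25526 + 307.602 T
65669.2 − 25526 = 1304.100 T
T = 40143.2 / 1304.100 = 30.78 °C

T_f = 30.8 °C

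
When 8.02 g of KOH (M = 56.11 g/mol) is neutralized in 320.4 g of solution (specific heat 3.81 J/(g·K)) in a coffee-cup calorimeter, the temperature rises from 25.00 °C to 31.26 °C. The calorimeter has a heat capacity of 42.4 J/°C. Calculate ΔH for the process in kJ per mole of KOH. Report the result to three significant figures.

|ΔT| = |31.26 − 25.00| = 6.26 °C
|q_surr| = (320.4 × 3.81 + 42.4) × 6.26 = 1263.124 × 6.26 = 7907 J
n(KOH) = 8.02 / 56.11 = 0.1429 mol
Temperature rose, so q_rxn = −|q_surr| = -7.907 kJ
ΔH = q_rxn / n = -55.33 kJ/mol

ΔH = -55.3 kJ/mol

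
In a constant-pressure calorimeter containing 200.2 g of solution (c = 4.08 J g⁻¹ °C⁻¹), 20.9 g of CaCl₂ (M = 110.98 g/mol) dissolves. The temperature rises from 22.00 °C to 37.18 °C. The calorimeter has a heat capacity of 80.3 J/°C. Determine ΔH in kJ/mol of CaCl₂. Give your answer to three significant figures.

|ΔT| = |37.18 − 22.00| = 15.18 °C
|q_surr| = (200.2 × 4.08 + 80.3) × 15.18 = 897.116 × 15.18 = 13620 J
n(CaCl₂) = 20.9 / 110.98 = 0.1883 mol
Temperature rose, so q_rxn = −|q_surr| = -13.62 kJ
ΔH = q_rxn / n = -72.33 kJ/mol

ΔH = -72.3 kJ/mol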